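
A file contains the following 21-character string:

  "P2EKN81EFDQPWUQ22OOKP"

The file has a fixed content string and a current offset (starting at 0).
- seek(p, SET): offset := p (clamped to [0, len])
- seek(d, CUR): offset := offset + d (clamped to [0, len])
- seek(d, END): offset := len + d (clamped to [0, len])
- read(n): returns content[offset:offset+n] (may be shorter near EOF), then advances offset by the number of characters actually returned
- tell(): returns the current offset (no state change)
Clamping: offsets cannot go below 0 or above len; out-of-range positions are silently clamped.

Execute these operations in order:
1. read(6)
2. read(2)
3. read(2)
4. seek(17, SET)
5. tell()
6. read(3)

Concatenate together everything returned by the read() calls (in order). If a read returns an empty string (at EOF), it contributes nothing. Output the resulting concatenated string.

Answer: P2EKN81EFDOOK

Derivation:
After 1 (read(6)): returned 'P2EKN8', offset=6
After 2 (read(2)): returned '1E', offset=8
After 3 (read(2)): returned 'FD', offset=10
After 4 (seek(17, SET)): offset=17
After 5 (tell()): offset=17
After 6 (read(3)): returned 'OOK', offset=20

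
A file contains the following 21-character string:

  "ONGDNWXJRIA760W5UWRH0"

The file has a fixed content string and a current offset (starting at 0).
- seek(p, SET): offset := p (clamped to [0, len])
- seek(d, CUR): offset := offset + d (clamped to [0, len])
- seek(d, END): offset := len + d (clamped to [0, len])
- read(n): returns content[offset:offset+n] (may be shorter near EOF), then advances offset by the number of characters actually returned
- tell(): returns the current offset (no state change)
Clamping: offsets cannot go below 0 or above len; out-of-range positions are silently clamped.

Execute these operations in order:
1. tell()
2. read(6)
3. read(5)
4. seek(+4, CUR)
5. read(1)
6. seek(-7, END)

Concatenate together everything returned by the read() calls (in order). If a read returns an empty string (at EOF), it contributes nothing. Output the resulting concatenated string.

After 1 (tell()): offset=0
After 2 (read(6)): returned 'ONGDNW', offset=6
After 3 (read(5)): returned 'XJRIA', offset=11
After 4 (seek(+4, CUR)): offset=15
After 5 (read(1)): returned '5', offset=16
After 6 (seek(-7, END)): offset=14

Answer: ONGDNWXJRIA5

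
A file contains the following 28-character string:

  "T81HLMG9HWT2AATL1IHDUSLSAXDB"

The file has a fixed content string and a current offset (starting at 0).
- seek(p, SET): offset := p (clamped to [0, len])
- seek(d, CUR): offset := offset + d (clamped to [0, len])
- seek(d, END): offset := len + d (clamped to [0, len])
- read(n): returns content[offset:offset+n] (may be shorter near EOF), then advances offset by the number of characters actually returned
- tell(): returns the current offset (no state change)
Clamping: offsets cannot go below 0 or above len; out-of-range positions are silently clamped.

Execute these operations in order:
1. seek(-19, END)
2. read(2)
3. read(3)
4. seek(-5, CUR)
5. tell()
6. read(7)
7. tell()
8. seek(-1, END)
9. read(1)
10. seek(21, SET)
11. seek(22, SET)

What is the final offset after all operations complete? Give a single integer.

After 1 (seek(-19, END)): offset=9
After 2 (read(2)): returned 'WT', offset=11
After 3 (read(3)): returned '2AA', offset=14
After 4 (seek(-5, CUR)): offset=9
After 5 (tell()): offset=9
After 6 (read(7)): returned 'WT2AATL', offset=16
After 7 (tell()): offset=16
After 8 (seek(-1, END)): offset=27
After 9 (read(1)): returned 'B', offset=28
After 10 (seek(21, SET)): offset=21
After 11 (seek(22, SET)): offset=22

Answer: 22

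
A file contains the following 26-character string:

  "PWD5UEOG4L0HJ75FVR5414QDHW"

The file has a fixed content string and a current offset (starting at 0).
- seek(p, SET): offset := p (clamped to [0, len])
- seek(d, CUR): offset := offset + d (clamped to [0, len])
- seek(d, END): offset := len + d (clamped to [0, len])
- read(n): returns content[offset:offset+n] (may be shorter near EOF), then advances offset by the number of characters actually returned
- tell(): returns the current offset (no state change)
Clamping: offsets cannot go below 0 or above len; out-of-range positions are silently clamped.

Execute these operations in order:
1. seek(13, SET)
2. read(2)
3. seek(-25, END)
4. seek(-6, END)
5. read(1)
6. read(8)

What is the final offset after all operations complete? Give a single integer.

After 1 (seek(13, SET)): offset=13
After 2 (read(2)): returned '75', offset=15
After 3 (seek(-25, END)): offset=1
After 4 (seek(-6, END)): offset=20
After 5 (read(1)): returned '1', offset=21
After 6 (read(8)): returned '4QDHW', offset=26

Answer: 26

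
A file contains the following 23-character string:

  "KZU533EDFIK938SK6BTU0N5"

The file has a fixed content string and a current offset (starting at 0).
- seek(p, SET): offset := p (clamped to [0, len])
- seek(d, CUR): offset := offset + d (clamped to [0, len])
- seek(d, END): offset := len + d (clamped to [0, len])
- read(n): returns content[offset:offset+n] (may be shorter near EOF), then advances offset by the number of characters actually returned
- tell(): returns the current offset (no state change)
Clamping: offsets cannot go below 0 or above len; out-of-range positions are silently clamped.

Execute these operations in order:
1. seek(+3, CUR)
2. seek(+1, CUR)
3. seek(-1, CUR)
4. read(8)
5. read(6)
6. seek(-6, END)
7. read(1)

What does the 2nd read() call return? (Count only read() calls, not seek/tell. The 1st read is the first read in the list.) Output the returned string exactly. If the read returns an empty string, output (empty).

Answer: 938SK6

Derivation:
After 1 (seek(+3, CUR)): offset=3
After 2 (seek(+1, CUR)): offset=4
After 3 (seek(-1, CUR)): offset=3
After 4 (read(8)): returned '533EDFIK', offset=11
After 5 (read(6)): returned '938SK6', offset=17
After 6 (seek(-6, END)): offset=17
After 7 (read(1)): returned 'B', offset=18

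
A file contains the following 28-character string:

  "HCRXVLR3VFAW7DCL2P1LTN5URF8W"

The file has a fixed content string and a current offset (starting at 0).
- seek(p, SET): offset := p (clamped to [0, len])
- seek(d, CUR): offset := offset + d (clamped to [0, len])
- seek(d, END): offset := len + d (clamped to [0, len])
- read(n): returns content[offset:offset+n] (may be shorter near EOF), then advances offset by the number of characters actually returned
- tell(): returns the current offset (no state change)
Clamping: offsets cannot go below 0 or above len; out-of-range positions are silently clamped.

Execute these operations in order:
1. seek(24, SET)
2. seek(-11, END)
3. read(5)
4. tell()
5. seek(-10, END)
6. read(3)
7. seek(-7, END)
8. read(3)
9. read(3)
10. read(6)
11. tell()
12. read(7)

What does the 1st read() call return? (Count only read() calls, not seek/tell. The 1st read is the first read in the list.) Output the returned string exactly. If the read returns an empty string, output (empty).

Answer: P1LTN

Derivation:
After 1 (seek(24, SET)): offset=24
After 2 (seek(-11, END)): offset=17
After 3 (read(5)): returned 'P1LTN', offset=22
After 4 (tell()): offset=22
After 5 (seek(-10, END)): offset=18
After 6 (read(3)): returned '1LT', offset=21
After 7 (seek(-7, END)): offset=21
After 8 (read(3)): returned 'N5U', offset=24
After 9 (read(3)): returned 'RF8', offset=27
After 10 (read(6)): returned 'W', offset=28
After 11 (tell()): offset=28
After 12 (read(7)): returned '', offset=28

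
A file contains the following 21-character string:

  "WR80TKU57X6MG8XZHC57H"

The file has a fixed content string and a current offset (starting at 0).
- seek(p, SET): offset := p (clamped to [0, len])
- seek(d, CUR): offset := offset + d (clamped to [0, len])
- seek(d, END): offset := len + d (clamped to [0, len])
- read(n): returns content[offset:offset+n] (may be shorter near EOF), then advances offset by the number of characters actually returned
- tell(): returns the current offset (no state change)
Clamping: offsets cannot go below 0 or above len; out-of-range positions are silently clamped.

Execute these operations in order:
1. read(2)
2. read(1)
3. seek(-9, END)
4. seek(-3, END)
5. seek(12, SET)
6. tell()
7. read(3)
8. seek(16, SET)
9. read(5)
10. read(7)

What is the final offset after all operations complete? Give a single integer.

After 1 (read(2)): returned 'WR', offset=2
After 2 (read(1)): returned '8', offset=3
After 3 (seek(-9, END)): offset=12
After 4 (seek(-3, END)): offset=18
After 5 (seek(12, SET)): offset=12
After 6 (tell()): offset=12
After 7 (read(3)): returned 'G8X', offset=15
After 8 (seek(16, SET)): offset=16
After 9 (read(5)): returned 'HC57H', offset=21
After 10 (read(7)): returned '', offset=21

Answer: 21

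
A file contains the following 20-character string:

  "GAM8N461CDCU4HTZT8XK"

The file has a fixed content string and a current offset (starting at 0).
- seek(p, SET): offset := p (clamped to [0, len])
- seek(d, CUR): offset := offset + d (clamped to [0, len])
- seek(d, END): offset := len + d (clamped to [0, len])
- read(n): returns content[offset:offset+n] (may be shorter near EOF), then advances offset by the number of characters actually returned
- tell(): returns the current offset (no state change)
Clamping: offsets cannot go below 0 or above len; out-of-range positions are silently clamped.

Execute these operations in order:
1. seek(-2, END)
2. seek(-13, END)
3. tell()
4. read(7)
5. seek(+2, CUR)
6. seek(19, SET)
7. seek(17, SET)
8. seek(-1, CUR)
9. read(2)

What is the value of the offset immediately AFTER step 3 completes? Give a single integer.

After 1 (seek(-2, END)): offset=18
After 2 (seek(-13, END)): offset=7
After 3 (tell()): offset=7

Answer: 7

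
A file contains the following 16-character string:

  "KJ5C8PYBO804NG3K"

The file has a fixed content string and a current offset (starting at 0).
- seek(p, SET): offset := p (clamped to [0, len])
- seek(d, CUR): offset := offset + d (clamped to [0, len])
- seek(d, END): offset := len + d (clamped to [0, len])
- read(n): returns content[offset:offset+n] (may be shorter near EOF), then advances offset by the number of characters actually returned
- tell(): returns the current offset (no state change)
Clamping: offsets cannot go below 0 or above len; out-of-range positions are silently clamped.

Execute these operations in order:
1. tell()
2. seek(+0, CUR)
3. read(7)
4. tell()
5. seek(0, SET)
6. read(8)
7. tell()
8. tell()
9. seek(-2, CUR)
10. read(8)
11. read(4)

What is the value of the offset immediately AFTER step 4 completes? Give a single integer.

Answer: 7

Derivation:
After 1 (tell()): offset=0
After 2 (seek(+0, CUR)): offset=0
After 3 (read(7)): returned 'KJ5C8PY', offset=7
After 4 (tell()): offset=7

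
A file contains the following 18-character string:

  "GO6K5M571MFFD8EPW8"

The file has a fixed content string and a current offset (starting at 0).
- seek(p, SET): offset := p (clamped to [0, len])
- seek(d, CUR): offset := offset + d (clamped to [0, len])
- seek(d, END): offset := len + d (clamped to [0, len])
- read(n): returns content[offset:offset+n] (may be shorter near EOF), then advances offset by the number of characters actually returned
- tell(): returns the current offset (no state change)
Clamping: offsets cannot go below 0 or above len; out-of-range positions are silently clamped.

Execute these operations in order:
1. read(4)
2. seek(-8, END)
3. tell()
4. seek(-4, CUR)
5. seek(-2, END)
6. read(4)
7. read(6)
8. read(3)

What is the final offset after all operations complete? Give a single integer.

After 1 (read(4)): returned 'GO6K', offset=4
After 2 (seek(-8, END)): offset=10
After 3 (tell()): offset=10
After 4 (seek(-4, CUR)): offset=6
After 5 (seek(-2, END)): offset=16
After 6 (read(4)): returned 'W8', offset=18
After 7 (read(6)): returned '', offset=18
After 8 (read(3)): returned '', offset=18

Answer: 18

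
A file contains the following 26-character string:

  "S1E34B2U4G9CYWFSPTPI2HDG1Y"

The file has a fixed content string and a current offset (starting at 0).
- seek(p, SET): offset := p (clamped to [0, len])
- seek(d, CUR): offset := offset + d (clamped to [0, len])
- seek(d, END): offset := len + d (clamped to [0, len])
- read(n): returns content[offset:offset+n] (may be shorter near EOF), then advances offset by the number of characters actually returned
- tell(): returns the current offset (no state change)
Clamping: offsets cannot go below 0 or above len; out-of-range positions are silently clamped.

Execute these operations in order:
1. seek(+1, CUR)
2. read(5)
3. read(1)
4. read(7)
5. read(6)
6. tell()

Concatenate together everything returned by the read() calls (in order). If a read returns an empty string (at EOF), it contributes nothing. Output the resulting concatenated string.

After 1 (seek(+1, CUR)): offset=1
After 2 (read(5)): returned '1E34B', offset=6
After 3 (read(1)): returned '2', offset=7
After 4 (read(7)): returned 'U4G9CYW', offset=14
After 5 (read(6)): returned 'FSPTPI', offset=20
After 6 (tell()): offset=20

Answer: 1E34B2U4G9CYWFSPTPI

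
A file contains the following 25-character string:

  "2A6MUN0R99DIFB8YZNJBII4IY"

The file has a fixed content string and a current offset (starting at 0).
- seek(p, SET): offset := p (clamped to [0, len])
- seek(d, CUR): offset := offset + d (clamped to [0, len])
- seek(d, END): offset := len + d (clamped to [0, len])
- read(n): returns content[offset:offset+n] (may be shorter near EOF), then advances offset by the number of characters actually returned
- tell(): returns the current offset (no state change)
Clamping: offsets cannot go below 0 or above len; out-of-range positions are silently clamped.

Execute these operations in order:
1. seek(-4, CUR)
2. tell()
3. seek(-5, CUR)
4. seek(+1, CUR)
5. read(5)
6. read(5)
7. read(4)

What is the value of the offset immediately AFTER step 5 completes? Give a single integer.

Answer: 6

Derivation:
After 1 (seek(-4, CUR)): offset=0
After 2 (tell()): offset=0
After 3 (seek(-5, CUR)): offset=0
After 4 (seek(+1, CUR)): offset=1
After 5 (read(5)): returned 'A6MUN', offset=6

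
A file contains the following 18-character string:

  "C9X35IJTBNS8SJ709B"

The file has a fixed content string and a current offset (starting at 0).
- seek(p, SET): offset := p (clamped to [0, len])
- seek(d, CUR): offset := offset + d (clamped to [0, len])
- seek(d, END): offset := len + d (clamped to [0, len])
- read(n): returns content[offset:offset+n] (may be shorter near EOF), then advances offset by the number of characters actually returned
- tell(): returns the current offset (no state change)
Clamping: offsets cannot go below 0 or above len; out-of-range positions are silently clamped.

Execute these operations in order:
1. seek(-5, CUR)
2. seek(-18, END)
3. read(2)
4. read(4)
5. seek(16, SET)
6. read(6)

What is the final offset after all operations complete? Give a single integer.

Answer: 18

Derivation:
After 1 (seek(-5, CUR)): offset=0
After 2 (seek(-18, END)): offset=0
After 3 (read(2)): returned 'C9', offset=2
After 4 (read(4)): returned 'X35I', offset=6
After 5 (seek(16, SET)): offset=16
After 6 (read(6)): returned '9B', offset=18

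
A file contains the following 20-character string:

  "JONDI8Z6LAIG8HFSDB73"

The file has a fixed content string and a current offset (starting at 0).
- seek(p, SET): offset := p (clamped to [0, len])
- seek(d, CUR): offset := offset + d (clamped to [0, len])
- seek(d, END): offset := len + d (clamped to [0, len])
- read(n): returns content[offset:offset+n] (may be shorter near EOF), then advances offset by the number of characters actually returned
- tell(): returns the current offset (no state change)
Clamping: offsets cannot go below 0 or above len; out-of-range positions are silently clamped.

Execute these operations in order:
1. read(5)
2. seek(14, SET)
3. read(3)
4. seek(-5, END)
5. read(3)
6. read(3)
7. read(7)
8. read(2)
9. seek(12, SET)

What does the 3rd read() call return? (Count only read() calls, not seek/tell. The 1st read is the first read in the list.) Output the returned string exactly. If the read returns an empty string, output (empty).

After 1 (read(5)): returned 'JONDI', offset=5
After 2 (seek(14, SET)): offset=14
After 3 (read(3)): returned 'FSD', offset=17
After 4 (seek(-5, END)): offset=15
After 5 (read(3)): returned 'SDB', offset=18
After 6 (read(3)): returned '73', offset=20
After 7 (read(7)): returned '', offset=20
After 8 (read(2)): returned '', offset=20
After 9 (seek(12, SET)): offset=12

Answer: SDB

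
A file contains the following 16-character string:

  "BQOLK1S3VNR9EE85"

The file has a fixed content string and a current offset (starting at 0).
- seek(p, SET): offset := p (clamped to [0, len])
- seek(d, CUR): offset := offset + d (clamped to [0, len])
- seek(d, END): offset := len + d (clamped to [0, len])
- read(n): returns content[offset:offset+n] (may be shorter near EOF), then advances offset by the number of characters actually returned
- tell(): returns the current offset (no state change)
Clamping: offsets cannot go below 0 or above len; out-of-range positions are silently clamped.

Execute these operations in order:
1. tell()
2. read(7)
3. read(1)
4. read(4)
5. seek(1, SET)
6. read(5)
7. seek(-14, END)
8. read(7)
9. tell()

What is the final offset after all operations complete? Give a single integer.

After 1 (tell()): offset=0
After 2 (read(7)): returned 'BQOLK1S', offset=7
After 3 (read(1)): returned '3', offset=8
After 4 (read(4)): returned 'VNR9', offset=12
After 5 (seek(1, SET)): offset=1
After 6 (read(5)): returned 'QOLK1', offset=6
After 7 (seek(-14, END)): offset=2
After 8 (read(7)): returned 'OLK1S3V', offset=9
After 9 (tell()): offset=9

Answer: 9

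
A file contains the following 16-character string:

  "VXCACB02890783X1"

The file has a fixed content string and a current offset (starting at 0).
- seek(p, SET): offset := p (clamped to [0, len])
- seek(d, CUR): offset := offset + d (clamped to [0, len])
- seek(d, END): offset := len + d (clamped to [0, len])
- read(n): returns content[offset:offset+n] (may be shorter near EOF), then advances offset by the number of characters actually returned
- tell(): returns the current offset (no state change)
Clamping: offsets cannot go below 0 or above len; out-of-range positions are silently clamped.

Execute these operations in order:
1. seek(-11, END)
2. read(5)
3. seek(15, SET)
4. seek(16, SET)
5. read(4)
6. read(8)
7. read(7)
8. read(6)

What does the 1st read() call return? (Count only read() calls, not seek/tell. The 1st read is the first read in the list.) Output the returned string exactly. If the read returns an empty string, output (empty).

After 1 (seek(-11, END)): offset=5
After 2 (read(5)): returned 'B0289', offset=10
After 3 (seek(15, SET)): offset=15
After 4 (seek(16, SET)): offset=16
After 5 (read(4)): returned '', offset=16
After 6 (read(8)): returned '', offset=16
After 7 (read(7)): returned '', offset=16
After 8 (read(6)): returned '', offset=16

Answer: B0289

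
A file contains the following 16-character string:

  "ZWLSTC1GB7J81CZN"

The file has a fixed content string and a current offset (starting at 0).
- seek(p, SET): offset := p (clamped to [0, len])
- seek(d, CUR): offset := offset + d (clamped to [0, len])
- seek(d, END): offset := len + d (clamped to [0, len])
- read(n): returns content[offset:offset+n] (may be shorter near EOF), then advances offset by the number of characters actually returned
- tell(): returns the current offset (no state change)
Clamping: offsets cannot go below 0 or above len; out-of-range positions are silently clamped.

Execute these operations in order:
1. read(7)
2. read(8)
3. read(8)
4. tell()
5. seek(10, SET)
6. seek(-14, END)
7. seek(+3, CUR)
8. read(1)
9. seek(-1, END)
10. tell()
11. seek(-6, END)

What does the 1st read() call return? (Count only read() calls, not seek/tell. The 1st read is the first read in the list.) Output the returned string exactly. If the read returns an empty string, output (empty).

Answer: ZWLSTC1

Derivation:
After 1 (read(7)): returned 'ZWLSTC1', offset=7
After 2 (read(8)): returned 'GB7J81CZ', offset=15
After 3 (read(8)): returned 'N', offset=16
After 4 (tell()): offset=16
After 5 (seek(10, SET)): offset=10
After 6 (seek(-14, END)): offset=2
After 7 (seek(+3, CUR)): offset=5
After 8 (read(1)): returned 'C', offset=6
After 9 (seek(-1, END)): offset=15
After 10 (tell()): offset=15
After 11 (seek(-6, END)): offset=10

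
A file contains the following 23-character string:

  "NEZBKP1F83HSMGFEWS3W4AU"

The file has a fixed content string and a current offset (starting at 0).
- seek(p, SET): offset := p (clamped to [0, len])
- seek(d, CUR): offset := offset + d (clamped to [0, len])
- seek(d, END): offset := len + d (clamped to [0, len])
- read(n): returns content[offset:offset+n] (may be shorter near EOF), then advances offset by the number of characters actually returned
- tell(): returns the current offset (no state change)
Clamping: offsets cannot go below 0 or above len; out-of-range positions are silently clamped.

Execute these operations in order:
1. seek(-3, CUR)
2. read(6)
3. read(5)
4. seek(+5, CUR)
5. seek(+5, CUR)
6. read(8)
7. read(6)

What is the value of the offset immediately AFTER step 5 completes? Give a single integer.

Answer: 21

Derivation:
After 1 (seek(-3, CUR)): offset=0
After 2 (read(6)): returned 'NEZBKP', offset=6
After 3 (read(5)): returned '1F83H', offset=11
After 4 (seek(+5, CUR)): offset=16
After 5 (seek(+5, CUR)): offset=21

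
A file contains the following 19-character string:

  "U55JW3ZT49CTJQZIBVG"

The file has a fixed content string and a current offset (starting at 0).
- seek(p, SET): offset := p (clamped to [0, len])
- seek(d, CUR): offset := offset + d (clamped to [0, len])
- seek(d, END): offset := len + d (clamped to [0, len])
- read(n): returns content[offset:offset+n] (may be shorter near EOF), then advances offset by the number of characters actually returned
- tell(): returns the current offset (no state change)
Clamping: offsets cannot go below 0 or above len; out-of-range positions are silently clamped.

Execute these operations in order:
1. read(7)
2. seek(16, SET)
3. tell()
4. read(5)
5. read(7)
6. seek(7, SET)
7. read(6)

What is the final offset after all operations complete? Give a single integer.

Answer: 13

Derivation:
After 1 (read(7)): returned 'U55JW3Z', offset=7
After 2 (seek(16, SET)): offset=16
After 3 (tell()): offset=16
After 4 (read(5)): returned 'BVG', offset=19
After 5 (read(7)): returned '', offset=19
After 6 (seek(7, SET)): offset=7
After 7 (read(6)): returned 'T49CTJ', offset=13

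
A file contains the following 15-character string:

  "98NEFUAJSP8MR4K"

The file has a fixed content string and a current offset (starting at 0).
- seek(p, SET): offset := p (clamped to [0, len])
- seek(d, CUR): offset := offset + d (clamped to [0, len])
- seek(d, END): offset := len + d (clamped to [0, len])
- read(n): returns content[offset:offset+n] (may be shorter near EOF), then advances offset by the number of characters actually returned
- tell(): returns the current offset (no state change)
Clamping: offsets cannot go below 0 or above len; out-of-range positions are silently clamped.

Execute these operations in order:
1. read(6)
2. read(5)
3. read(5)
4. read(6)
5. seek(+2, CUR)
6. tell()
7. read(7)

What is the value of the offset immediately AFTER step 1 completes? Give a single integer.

Answer: 6

Derivation:
After 1 (read(6)): returned '98NEFU', offset=6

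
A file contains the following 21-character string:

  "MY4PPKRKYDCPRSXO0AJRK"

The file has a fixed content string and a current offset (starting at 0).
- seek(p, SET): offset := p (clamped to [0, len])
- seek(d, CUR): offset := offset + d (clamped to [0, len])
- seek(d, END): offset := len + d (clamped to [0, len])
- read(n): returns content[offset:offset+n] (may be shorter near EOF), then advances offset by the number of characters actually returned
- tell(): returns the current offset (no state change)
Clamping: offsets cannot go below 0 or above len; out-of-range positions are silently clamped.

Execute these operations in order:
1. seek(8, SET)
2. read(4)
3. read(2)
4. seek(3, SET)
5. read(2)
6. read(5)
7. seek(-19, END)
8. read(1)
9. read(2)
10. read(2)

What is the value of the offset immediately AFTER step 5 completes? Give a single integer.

Answer: 5

Derivation:
After 1 (seek(8, SET)): offset=8
After 2 (read(4)): returned 'YDCP', offset=12
After 3 (read(2)): returned 'RS', offset=14
After 4 (seek(3, SET)): offset=3
After 5 (read(2)): returned 'PP', offset=5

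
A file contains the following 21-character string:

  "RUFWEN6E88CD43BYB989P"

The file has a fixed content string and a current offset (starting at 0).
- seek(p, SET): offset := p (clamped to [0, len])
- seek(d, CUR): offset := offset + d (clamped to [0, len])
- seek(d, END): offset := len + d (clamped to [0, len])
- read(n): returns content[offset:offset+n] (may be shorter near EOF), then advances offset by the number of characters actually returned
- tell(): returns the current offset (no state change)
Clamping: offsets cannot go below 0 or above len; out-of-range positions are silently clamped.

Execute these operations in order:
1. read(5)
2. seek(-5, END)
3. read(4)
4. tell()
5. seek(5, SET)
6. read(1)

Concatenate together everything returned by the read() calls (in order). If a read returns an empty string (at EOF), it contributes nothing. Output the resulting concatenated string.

After 1 (read(5)): returned 'RUFWE', offset=5
After 2 (seek(-5, END)): offset=16
After 3 (read(4)): returned 'B989', offset=20
After 4 (tell()): offset=20
After 5 (seek(5, SET)): offset=5
After 6 (read(1)): returned 'N', offset=6

Answer: RUFWEB989N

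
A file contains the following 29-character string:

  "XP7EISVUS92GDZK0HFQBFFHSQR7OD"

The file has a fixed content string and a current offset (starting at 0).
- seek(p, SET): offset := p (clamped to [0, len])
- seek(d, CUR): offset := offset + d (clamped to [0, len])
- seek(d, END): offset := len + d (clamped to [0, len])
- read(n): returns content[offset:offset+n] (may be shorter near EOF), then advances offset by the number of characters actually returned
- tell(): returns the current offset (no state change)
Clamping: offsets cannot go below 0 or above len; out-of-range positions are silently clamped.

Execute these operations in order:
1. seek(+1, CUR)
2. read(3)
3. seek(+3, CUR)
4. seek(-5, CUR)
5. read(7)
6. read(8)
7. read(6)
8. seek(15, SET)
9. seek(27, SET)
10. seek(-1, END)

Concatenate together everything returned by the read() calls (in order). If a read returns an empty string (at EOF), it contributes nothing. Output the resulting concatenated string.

Answer: P7E7EISVUS92GDZK0HFQBFFH

Derivation:
After 1 (seek(+1, CUR)): offset=1
After 2 (read(3)): returned 'P7E', offset=4
After 3 (seek(+3, CUR)): offset=7
After 4 (seek(-5, CUR)): offset=2
After 5 (read(7)): returned '7EISVUS', offset=9
After 6 (read(8)): returned '92GDZK0H', offset=17
After 7 (read(6)): returned 'FQBFFH', offset=23
After 8 (seek(15, SET)): offset=15
After 9 (seek(27, SET)): offset=27
After 10 (seek(-1, END)): offset=28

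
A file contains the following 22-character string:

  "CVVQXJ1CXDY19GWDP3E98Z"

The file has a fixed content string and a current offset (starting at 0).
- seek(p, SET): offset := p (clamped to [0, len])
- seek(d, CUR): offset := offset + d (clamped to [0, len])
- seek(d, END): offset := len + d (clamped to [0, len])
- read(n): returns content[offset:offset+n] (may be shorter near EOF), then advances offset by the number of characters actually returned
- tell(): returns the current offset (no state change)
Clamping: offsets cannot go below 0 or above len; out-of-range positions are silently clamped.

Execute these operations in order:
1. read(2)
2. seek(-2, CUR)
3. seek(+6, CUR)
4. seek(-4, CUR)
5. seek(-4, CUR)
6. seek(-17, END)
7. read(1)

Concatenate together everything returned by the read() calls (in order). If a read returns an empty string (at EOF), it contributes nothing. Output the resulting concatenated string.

After 1 (read(2)): returned 'CV', offset=2
After 2 (seek(-2, CUR)): offset=0
After 3 (seek(+6, CUR)): offset=6
After 4 (seek(-4, CUR)): offset=2
After 5 (seek(-4, CUR)): offset=0
After 6 (seek(-17, END)): offset=5
After 7 (read(1)): returned 'J', offset=6

Answer: CVJ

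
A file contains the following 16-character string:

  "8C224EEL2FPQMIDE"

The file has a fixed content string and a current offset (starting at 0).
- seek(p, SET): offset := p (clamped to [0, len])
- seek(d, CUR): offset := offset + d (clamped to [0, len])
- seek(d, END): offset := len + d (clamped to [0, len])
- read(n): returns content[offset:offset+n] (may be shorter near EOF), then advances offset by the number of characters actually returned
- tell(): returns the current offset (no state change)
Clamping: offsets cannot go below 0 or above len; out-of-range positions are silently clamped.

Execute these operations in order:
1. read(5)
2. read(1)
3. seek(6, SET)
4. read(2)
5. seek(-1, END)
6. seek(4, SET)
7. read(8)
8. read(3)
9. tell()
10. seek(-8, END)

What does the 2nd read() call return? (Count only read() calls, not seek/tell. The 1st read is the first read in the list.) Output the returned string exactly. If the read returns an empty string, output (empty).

Answer: E

Derivation:
After 1 (read(5)): returned '8C224', offset=5
After 2 (read(1)): returned 'E', offset=6
After 3 (seek(6, SET)): offset=6
After 4 (read(2)): returned 'EL', offset=8
After 5 (seek(-1, END)): offset=15
After 6 (seek(4, SET)): offset=4
After 7 (read(8)): returned '4EEL2FPQ', offset=12
After 8 (read(3)): returned 'MID', offset=15
After 9 (tell()): offset=15
After 10 (seek(-8, END)): offset=8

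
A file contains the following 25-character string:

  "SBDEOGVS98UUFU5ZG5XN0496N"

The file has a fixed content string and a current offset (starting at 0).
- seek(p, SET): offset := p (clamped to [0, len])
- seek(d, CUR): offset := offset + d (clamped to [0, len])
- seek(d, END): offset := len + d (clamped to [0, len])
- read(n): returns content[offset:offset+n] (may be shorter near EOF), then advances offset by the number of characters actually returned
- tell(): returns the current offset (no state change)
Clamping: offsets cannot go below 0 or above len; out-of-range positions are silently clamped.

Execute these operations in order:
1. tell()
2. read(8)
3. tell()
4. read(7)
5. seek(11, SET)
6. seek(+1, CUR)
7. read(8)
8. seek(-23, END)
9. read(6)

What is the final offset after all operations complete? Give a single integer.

After 1 (tell()): offset=0
After 2 (read(8)): returned 'SBDEOGVS', offset=8
After 3 (tell()): offset=8
After 4 (read(7)): returned '98UUFU5', offset=15
After 5 (seek(11, SET)): offset=11
After 6 (seek(+1, CUR)): offset=12
After 7 (read(8)): returned 'FU5ZG5XN', offset=20
After 8 (seek(-23, END)): offset=2
After 9 (read(6)): returned 'DEOGVS', offset=8

Answer: 8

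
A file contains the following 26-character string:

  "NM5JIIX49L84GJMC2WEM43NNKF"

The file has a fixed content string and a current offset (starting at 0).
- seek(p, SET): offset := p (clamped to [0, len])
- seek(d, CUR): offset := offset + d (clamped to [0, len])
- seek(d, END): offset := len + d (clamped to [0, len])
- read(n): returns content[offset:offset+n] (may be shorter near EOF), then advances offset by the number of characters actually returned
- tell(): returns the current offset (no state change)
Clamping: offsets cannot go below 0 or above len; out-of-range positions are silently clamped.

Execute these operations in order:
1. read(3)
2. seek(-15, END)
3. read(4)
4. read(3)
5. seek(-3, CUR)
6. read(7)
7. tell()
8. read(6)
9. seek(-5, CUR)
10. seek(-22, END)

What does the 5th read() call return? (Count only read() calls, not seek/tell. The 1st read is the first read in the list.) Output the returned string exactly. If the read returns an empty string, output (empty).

Answer: NNKF

Derivation:
After 1 (read(3)): returned 'NM5', offset=3
After 2 (seek(-15, END)): offset=11
After 3 (read(4)): returned '4GJM', offset=15
After 4 (read(3)): returned 'C2W', offset=18
After 5 (seek(-3, CUR)): offset=15
After 6 (read(7)): returned 'C2WEM43', offset=22
After 7 (tell()): offset=22
After 8 (read(6)): returned 'NNKF', offset=26
After 9 (seek(-5, CUR)): offset=21
After 10 (seek(-22, END)): offset=4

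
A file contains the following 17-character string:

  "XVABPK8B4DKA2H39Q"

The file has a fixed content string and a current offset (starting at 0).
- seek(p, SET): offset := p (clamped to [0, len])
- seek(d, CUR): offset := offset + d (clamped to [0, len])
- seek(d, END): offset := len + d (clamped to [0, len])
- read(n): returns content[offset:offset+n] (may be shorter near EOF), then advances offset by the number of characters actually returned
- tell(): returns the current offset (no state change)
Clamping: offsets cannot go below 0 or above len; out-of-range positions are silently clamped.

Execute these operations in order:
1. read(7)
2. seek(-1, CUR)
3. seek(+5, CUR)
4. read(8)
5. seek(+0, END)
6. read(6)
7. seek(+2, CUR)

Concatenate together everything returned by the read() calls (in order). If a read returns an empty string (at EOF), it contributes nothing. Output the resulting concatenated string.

Answer: XVABPK8A2H39Q

Derivation:
After 1 (read(7)): returned 'XVABPK8', offset=7
After 2 (seek(-1, CUR)): offset=6
After 3 (seek(+5, CUR)): offset=11
After 4 (read(8)): returned 'A2H39Q', offset=17
After 5 (seek(+0, END)): offset=17
After 6 (read(6)): returned '', offset=17
After 7 (seek(+2, CUR)): offset=17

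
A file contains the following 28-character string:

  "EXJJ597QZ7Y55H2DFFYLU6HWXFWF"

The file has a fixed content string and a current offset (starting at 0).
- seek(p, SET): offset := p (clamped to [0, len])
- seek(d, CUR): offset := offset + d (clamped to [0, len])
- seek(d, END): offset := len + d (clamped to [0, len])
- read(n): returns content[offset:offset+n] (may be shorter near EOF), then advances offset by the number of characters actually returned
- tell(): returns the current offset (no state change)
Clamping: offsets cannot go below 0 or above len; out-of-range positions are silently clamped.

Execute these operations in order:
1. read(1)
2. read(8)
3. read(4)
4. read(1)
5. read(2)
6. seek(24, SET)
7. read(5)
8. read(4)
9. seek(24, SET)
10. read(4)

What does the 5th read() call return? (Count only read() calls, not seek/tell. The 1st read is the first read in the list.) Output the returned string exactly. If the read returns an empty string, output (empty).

Answer: 2D

Derivation:
After 1 (read(1)): returned 'E', offset=1
After 2 (read(8)): returned 'XJJ597QZ', offset=9
After 3 (read(4)): returned '7Y55', offset=13
After 4 (read(1)): returned 'H', offset=14
After 5 (read(2)): returned '2D', offset=16
After 6 (seek(24, SET)): offset=24
After 7 (read(5)): returned 'XFWF', offset=28
After 8 (read(4)): returned '', offset=28
After 9 (seek(24, SET)): offset=24
After 10 (read(4)): returned 'XFWF', offset=28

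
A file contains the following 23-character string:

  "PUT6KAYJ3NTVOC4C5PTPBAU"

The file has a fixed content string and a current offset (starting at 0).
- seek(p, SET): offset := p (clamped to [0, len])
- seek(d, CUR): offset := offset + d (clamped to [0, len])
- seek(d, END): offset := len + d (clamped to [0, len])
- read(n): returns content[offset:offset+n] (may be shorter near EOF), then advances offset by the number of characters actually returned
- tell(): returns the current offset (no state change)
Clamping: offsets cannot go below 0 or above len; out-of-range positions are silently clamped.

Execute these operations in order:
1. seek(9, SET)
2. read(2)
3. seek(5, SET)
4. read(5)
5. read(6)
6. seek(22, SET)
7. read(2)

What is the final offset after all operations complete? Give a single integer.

After 1 (seek(9, SET)): offset=9
After 2 (read(2)): returned 'NT', offset=11
After 3 (seek(5, SET)): offset=5
After 4 (read(5)): returned 'AYJ3N', offset=10
After 5 (read(6)): returned 'TVOC4C', offset=16
After 6 (seek(22, SET)): offset=22
After 7 (read(2)): returned 'U', offset=23

Answer: 23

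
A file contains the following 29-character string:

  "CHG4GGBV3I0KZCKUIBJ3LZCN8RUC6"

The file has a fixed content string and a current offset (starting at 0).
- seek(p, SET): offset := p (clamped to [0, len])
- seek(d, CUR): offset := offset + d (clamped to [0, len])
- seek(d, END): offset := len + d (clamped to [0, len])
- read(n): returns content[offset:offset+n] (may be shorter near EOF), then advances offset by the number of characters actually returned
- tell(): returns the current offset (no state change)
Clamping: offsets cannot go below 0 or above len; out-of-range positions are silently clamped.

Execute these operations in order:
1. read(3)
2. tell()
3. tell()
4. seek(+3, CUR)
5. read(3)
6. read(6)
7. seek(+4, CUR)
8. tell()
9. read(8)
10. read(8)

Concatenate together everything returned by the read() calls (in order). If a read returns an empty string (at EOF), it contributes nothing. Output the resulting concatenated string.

After 1 (read(3)): returned 'CHG', offset=3
After 2 (tell()): offset=3
After 3 (tell()): offset=3
After 4 (seek(+3, CUR)): offset=6
After 5 (read(3)): returned 'BV3', offset=9
After 6 (read(6)): returned 'I0KZCK', offset=15
After 7 (seek(+4, CUR)): offset=19
After 8 (tell()): offset=19
After 9 (read(8)): returned '3LZCN8RU', offset=27
After 10 (read(8)): returned 'C6', offset=29

Answer: CHGBV3I0KZCK3LZCN8RUC6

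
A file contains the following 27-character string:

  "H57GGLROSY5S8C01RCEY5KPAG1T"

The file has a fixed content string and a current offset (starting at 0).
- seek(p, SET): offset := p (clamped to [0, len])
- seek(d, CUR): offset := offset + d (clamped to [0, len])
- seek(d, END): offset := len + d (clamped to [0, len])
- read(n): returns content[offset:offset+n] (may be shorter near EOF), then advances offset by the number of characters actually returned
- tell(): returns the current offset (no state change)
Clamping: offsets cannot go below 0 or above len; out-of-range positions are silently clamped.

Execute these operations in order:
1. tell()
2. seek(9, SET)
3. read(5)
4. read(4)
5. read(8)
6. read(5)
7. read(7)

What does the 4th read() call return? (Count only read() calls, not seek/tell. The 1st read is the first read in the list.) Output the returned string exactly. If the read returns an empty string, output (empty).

Answer: T

Derivation:
After 1 (tell()): offset=0
After 2 (seek(9, SET)): offset=9
After 3 (read(5)): returned 'Y5S8C', offset=14
After 4 (read(4)): returned '01RC', offset=18
After 5 (read(8)): returned 'EY5KPAG1', offset=26
After 6 (read(5)): returned 'T', offset=27
After 7 (read(7)): returned '', offset=27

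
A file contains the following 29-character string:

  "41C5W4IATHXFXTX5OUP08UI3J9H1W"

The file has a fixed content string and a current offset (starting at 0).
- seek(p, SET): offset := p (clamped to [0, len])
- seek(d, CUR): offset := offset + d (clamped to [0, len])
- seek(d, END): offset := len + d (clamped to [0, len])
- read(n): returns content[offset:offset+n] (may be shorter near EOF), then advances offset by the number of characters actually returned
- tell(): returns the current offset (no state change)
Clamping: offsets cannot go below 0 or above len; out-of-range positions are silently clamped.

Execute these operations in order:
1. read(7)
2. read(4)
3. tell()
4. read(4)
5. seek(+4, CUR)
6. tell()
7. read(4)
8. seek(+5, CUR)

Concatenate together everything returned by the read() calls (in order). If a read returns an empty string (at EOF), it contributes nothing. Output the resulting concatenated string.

After 1 (read(7)): returned '41C5W4I', offset=7
After 2 (read(4)): returned 'ATHX', offset=11
After 3 (tell()): offset=11
After 4 (read(4)): returned 'FXTX', offset=15
After 5 (seek(+4, CUR)): offset=19
After 6 (tell()): offset=19
After 7 (read(4)): returned '08UI', offset=23
After 8 (seek(+5, CUR)): offset=28

Answer: 41C5W4IATHXFXTX08UI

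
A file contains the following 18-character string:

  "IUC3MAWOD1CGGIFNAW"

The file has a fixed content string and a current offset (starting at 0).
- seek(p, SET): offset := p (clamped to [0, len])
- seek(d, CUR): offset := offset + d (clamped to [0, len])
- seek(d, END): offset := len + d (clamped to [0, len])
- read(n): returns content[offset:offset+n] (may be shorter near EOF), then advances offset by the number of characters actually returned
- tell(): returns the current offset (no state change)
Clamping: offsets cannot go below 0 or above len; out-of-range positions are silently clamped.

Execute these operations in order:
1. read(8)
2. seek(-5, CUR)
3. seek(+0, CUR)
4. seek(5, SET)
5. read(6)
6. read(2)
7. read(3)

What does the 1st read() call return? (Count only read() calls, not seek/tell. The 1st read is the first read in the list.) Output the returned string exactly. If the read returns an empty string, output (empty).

Answer: IUC3MAWO

Derivation:
After 1 (read(8)): returned 'IUC3MAWO', offset=8
After 2 (seek(-5, CUR)): offset=3
After 3 (seek(+0, CUR)): offset=3
After 4 (seek(5, SET)): offset=5
After 5 (read(6)): returned 'AWOD1C', offset=11
After 6 (read(2)): returned 'GG', offset=13
After 7 (read(3)): returned 'IFN', offset=16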